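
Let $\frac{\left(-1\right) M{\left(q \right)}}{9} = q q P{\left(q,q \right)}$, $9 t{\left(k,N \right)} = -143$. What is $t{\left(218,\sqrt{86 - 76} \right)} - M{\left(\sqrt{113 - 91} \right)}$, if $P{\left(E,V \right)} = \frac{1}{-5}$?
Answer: $- \frac{2497}{45} \approx -55.489$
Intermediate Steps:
$P{\left(E,V \right)} = - \frac{1}{5}$
$t{\left(k,N \right)} = - \frac{143}{9}$ ($t{\left(k,N \right)} = \frac{1}{9} \left(-143\right) = - \frac{143}{9}$)
$M{\left(q \right)} = \frac{9 q^{2}}{5}$ ($M{\left(q \right)} = - 9 q q \left(- \frac{1}{5}\right) = - 9 q^{2} \left(- \frac{1}{5}\right) = - 9 \left(- \frac{q^{2}}{5}\right) = \frac{9 q^{2}}{5}$)
$t{\left(218,\sqrt{86 - 76} \right)} - M{\left(\sqrt{113 - 91} \right)} = - \frac{143}{9} - \frac{9 \left(\sqrt{113 - 91}\right)^{2}}{5} = - \frac{143}{9} - \frac{9 \left(\sqrt{22}\right)^{2}}{5} = - \frac{143}{9} - \frac{9}{5} \cdot 22 = - \frac{143}{9} - \frac{198}{5} = - \frac{2497}{45}$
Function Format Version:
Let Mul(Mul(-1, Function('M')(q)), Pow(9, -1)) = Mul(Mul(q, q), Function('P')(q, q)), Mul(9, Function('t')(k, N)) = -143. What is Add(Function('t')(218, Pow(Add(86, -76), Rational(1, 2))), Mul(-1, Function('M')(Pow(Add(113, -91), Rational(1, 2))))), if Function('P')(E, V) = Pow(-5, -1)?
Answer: Rational(-2497, 45) ≈ -55.489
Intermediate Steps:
Function('P')(E, V) = Rational(-1, 5)
Function('t')(k, N) = Rational(-143, 9) (Function('t')(k, N) = Mul(Rational(1, 9), -143) = Rational(-143, 9))
Function('M')(q) = Mul(Rational(9, 5), Pow(q, 2)) (Function('M')(q) = Mul(-9, Mul(Mul(q, q), Rational(-1, 5))) = Mul(-9, Mul(Pow(q, 2), Rational(-1, 5))) = Mul(-9, Mul(Rational(-1, 5), Pow(q, 2))) = Mul(Rational(9, 5), Pow(q, 2)))
Add(Function('t')(218, Pow(Add(86, -76), Rational(1, 2))), Mul(-1, Function('M')(Pow(Add(113, -91), Rational(1, 2))))) = Add(Rational(-143, 9), Mul(-1, Mul(Rational(9, 5), Pow(Pow(Add(113, -91), Rational(1, 2)), 2)))) = Add(Rational(-143, 9), Mul(-1, Mul(Rational(9, 5), Pow(Pow(22, Rational(1, 2)), 2)))) = Add(Rational(-143, 9), Mul(-1, Mul(Rational(9, 5), 22))) = Add(Rational(-143, 9), Mul(-1, Rational(198, 5))) = Add(Rational(-143, 9), Rational(-198, 5)) = Rational(-2497, 45)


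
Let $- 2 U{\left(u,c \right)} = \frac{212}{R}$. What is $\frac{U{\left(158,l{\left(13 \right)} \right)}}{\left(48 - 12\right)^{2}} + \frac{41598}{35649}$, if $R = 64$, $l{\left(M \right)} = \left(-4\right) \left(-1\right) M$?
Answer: $\frac{191473651}{164270592} \approx 1.1656$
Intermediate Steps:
$l{\left(M \right)} = 4 M$
$U{\left(u,c \right)} = - \frac{53}{32}$ ($U{\left(u,c \right)} = - \frac{212 \cdot \frac{1}{64}}{2} = \left(- \frac{1}{2}\right) \frac{53}{16} = - \frac{53}{32}$)
$\frac{U{\left(158,l{\left(13 \right)} \right)}}{\left(48 - 12\right)^{2}} + \frac{41598}{35649} = - \frac{53}{32 \left(48 - 12\right)^{2}} + \frac{41598}{35649} = - \frac{53}{32 \cdot 36^{2}} + 41598 \cdot \frac{1}{35649} = - \frac{53}{32 \cdot 1296} + \frac{4622}{3961} = \left(- \frac{53}{32}\right) \frac{1}{1296} + \frac{4622}{3961} = - \frac{53}{41472} + \frac{4622}{3961} = \frac{191473651}{164270592}$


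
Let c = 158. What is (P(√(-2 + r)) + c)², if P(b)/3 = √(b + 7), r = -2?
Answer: (158 + 3*√(7 + 2*I))² ≈ 27560.0 + 372.8*I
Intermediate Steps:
P(b) = 3*√(7 + b) (P(b) = 3*√(b + 7) = 3*√(7 + b))
(P(√(-2 + r)) + c)² = (3*√(7 + √(-2 - 2)) + 158)² = (3*√(7 + √(-4)) + 158)² = (3*√(7 + 2*I) + 158)² = (158 + 3*√(7 + 2*I))²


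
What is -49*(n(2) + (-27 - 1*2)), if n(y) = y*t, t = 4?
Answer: 1029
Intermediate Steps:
n(y) = 4*y (n(y) = y*4 = 4*y)
-49*(n(2) + (-27 - 1*2)) = -49*(4*2 + (-27 - 1*2)) = -49*(8 + (-27 - 2)) = -49*(8 - 29) = -49*(-21) = 1029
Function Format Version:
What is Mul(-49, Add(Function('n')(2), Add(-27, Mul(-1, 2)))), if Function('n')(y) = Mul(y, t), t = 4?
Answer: 1029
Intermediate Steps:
Function('n')(y) = Mul(4, y) (Function('n')(y) = Mul(y, 4) = Mul(4, y))
Mul(-49, Add(Function('n')(2), Add(-27, Mul(-1, 2)))) = Mul(-49, Add(Mul(4, 2), Add(-27, Mul(-1, 2)))) = Mul(-49, Add(8, Add(-27, -2))) = Mul(-49, Add(8, -29)) = Mul(-49, -21) = 1029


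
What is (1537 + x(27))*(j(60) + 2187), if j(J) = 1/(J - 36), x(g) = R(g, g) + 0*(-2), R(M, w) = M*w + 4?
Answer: 59575015/12 ≈ 4.9646e+6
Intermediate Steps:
R(M, w) = 4 + M*w
x(g) = 4 + g² (x(g) = (4 + g*g) + 0*(-2) = (4 + g²) + 0 = 4 + g²)
j(J) = 1/(-36 + J)
(1537 + x(27))*(j(60) + 2187) = (1537 + (4 + 27²))*(1/(-36 + 60) + 2187) = (1537 + (4 + 729))*(1/24 + 2187) = (1537 + 733)*(1/24 + 2187) = 2270*(52489/24) = 59575015/12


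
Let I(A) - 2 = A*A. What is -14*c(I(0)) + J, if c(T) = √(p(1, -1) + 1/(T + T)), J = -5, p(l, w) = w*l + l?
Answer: -12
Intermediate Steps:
p(l, w) = l + l*w (p(l, w) = l*w + l = l + l*w)
I(A) = 2 + A² (I(A) = 2 + A*A = 2 + A²)
c(T) = √2*√(1/T)/2 (c(T) = √(1*(1 - 1) + 1/(T + T)) = √(1*0 + 1/(2*T)) = √(0 + 1/(2*T)) = √(1/(2*T)) = √2*√(1/T)/2)
-14*c(I(0)) + J = -7*√2*√(1/(2 + 0²)) - 5 = -7*√2*√(1/(2 + 0)) - 5 = -7*√2*√(1/2) - 5 = -7*√2*√(½) - 5 = -7*√2*√2/2 - 5 = -14*½ - 5 = -7 - 5 = -12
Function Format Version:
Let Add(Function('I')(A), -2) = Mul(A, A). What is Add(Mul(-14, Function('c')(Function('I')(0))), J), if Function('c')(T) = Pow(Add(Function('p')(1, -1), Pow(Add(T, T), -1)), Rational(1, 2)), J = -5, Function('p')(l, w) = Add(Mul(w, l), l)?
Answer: -12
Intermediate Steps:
Function('p')(l, w) = Add(l, Mul(l, w)) (Function('p')(l, w) = Add(Mul(l, w), l) = Add(l, Mul(l, w)))
Function('I')(A) = Add(2, Pow(A, 2)) (Function('I')(A) = Add(2, Mul(A, A)) = Add(2, Pow(A, 2)))
Function('c')(T) = Mul(Rational(1, 2), Pow(2, Rational(1, 2)), Pow(Pow(T, -1), Rational(1, 2))) (Function('c')(T) = Pow(Add(Mul(1, Add(1, -1)), Pow(Add(T, T), -1)), Rational(1, 2)) = Pow(Add(Mul(1, 0), Pow(Mul(2, T), -1)), Rational(1, 2)) = Pow(Add(0, Mul(Rational(1, 2), Pow(T, -1))), Rational(1, 2)) = Pow(Mul(Rational(1, 2), Pow(T, -1)), Rational(1, 2)) = Mul(Rational(1, 2), Pow(2, Rational(1, 2)), Pow(Pow(T, -1), Rational(1, 2))))
Add(Mul(-14, Function('c')(Function('I')(0))), J) = Add(Mul(-14, Mul(Rational(1, 2), Pow(2, Rational(1, 2)), Pow(Pow(Add(2, Pow(0, 2)), -1), Rational(1, 2)))), -5) = Add(Mul(-14, Mul(Rational(1, 2), Pow(2, Rational(1, 2)), Pow(Pow(Add(2, 0), -1), Rational(1, 2)))), -5) = Add(Mul(-14, Mul(Rational(1, 2), Pow(2, Rational(1, 2)), Pow(Pow(2, -1), Rational(1, 2)))), -5) = Add(Mul(-14, Mul(Rational(1, 2), Pow(2, Rational(1, 2)), Pow(Rational(1, 2), Rational(1, 2)))), -5) = Add(Mul(-14, Mul(Rational(1, 2), Pow(2, Rational(1, 2)), Mul(Rational(1, 2), Pow(2, Rational(1, 2))))), -5) = Add(Mul(-14, Rational(1, 2)), -5) = Add(-7, -5) = -12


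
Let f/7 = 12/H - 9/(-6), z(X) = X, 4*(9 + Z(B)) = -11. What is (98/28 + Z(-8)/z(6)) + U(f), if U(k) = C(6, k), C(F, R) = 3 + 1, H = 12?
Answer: 133/24 ≈ 5.5417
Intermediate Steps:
Z(B) = -47/4 (Z(B) = -9 + (1/4)*(-11) = -9 - 11/4 = -47/4)
f = 35/2 (f = 7*(12/12 - 9/(-6)) = 7*(12*(1/12) - 9*(-1/6)) = 7*(1 + 3/2) = 7*(5/2) = 35/2 ≈ 17.500)
C(F, R) = 4
U(k) = 4
(98/28 + Z(-8)/z(6)) + U(f) = (98/28 - 47/4/6) + 4 = (98*(1/28) - 47/4*1/6) + 4 = (7/2 - 47/24) + 4 = 37/24 + 4 = 133/24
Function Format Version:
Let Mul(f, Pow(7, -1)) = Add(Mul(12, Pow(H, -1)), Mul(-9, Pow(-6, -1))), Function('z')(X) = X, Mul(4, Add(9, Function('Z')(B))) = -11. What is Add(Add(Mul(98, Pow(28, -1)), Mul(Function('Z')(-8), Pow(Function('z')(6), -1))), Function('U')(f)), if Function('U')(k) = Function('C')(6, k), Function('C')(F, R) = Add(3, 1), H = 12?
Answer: Rational(133, 24) ≈ 5.5417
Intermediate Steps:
Function('Z')(B) = Rational(-47, 4) (Function('Z')(B) = Add(-9, Mul(Rational(1, 4), -11)) = Add(-9, Rational(-11, 4)) = Rational(-47, 4))
f = Rational(35, 2) (f = Mul(7, Add(Mul(12, Pow(12, -1)), Mul(-9, Pow(-6, -1)))) = Mul(7, Add(Mul(12, Rational(1, 12)), Mul(-9, Rational(-1, 6)))) = Mul(7, Add(1, Rational(3, 2))) = Mul(7, Rational(5, 2)) = Rational(35, 2) ≈ 17.500)
Function('C')(F, R) = 4
Function('U')(k) = 4
Add(Add(Mul(98, Pow(28, -1)), Mul(Function('Z')(-8), Pow(Function('z')(6), -1))), Function('U')(f)) = Add(Add(Mul(98, Pow(28, -1)), Mul(Rational(-47, 4), Pow(6, -1))), 4) = Add(Add(Mul(98, Rational(1, 28)), Mul(Rational(-47, 4), Rational(1, 6))), 4) = Add(Add(Rational(7, 2), Rational(-47, 24)), 4) = Add(Rational(37, 24), 4) = Rational(133, 24)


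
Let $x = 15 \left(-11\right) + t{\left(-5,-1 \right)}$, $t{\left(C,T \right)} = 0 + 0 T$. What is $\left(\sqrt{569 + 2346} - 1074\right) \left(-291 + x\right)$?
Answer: $489744 - 456 \sqrt{2915} \approx 4.6512 \cdot 10^{5}$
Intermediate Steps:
$t{\left(C,T \right)} = 0$ ($t{\left(C,T \right)} = 0 + 0 = 0$)
$x = -165$ ($x = 15 \left(-11\right) + 0 = -165 + 0 = -165$)
$\left(\sqrt{569 + 2346} - 1074\right) \left(-291 + x\right) = \left(\sqrt{569 + 2346} - 1074\right) \left(-291 - 165\right) = \left(\sqrt{2915} - 1074\right) \left(-456\right) = \left(-1074 + \sqrt{2915}\right) \left(-456\right) = 489744 - 456 \sqrt{2915}$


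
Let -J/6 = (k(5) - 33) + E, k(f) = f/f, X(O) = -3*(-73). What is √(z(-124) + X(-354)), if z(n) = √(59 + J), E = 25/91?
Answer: √(1813539 + 91*√2064881)/91 ≈ 15.323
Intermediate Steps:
X(O) = 219
k(f) = 1
E = 25/91 (E = 25*(1/91) = 25/91 ≈ 0.27473)
J = 17322/91 (J = -6*((1 - 33) + 25/91) = -6*(-32 + 25/91) = -6*(-2887/91) = 17322/91 ≈ 190.35)
z(n) = √2064881/91 (z(n) = √(59 + 17322/91) = √(22691/91) = √2064881/91)
√(z(-124) + X(-354)) = √(√2064881/91 + 219) = √(219 + √2064881/91)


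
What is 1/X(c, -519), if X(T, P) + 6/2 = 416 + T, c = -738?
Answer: -1/325 ≈ -0.0030769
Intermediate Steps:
X(T, P) = 413 + T (X(T, P) = -3 + (416 + T) = 413 + T)
1/X(c, -519) = 1/(413 - 738) = 1/(-325) = -1/325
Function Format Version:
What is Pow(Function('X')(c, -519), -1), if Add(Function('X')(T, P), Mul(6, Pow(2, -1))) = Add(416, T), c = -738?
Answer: Rational(-1, 325) ≈ -0.0030769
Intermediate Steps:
Function('X')(T, P) = Add(413, T) (Function('X')(T, P) = Add(-3, Add(416, T)) = Add(413, T))
Pow(Function('X')(c, -519), -1) = Pow(Add(413, -738), -1) = Pow(-325, -1) = Rational(-1, 325)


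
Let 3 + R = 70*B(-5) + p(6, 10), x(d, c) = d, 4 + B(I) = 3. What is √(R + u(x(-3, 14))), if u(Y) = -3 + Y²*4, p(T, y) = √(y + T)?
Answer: 6*I ≈ 6.0*I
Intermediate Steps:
B(I) = -1 (B(I) = -4 + 3 = -1)
p(T, y) = √(T + y)
R = -69 (R = -3 + (70*(-1) + √(6 + 10)) = -3 + (-70 + √16) = -3 + (-70 + 4) = -3 - 66 = -69)
u(Y) = -3 + 4*Y²
√(R + u(x(-3, 14))) = √(-69 + (-3 + 4*(-3)²)) = √(-69 + (-3 + 4*9)) = √(-69 + (-3 + 36)) = √(-69 + 33) = √(-36) = 6*I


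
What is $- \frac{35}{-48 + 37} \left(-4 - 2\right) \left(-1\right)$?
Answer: $\frac{210}{11} \approx 19.091$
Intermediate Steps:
$- \frac{35}{-48 + 37} \left(-4 - 2\right) \left(-1\right) = - \frac{35}{-11} \left(\left(-6\right) \left(-1\right)\right) = \left(-35\right) \left(- \frac{1}{11}\right) 6 = \frac{35}{11} \cdot 6 = \frac{210}{11}$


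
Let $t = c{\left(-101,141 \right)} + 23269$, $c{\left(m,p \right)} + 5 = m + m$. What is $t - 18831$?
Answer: $4231$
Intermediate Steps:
$c{\left(m,p \right)} = -5 + 2 m$ ($c{\left(m,p \right)} = -5 + \left(m + m\right) = -5 + 2 m$)
$t = 23062$ ($t = \left(-5 + 2 \left(-101\right)\right) + 23269 = \left(-5 - 202\right) + 23269 = -207 + 23269 = 23062$)
$t - 18831 = 23062 - 18831 = 4231$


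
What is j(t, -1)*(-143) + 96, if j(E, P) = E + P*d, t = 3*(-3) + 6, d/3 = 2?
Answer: 1383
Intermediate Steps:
d = 6 (d = 3*2 = 6)
t = -3 (t = -9 + 6 = -3)
j(E, P) = E + 6*P (j(E, P) = E + P*6 = E + 6*P)
j(t, -1)*(-143) + 96 = (-3 + 6*(-1))*(-143) + 96 = (-3 - 6)*(-143) + 96 = -9*(-143) + 96 = 1287 + 96 = 1383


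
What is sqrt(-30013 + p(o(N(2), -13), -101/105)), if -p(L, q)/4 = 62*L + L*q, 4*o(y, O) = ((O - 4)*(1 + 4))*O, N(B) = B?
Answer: I*sqrt(42979902)/21 ≈ 312.19*I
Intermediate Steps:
o(y, O) = O*(-20 + 5*O)/4 (o(y, O) = (((O - 4)*(1 + 4))*O)/4 = (((-4 + O)*5)*O)/4 = ((-20 + 5*O)*O)/4 = (O*(-20 + 5*O))/4 = O*(-20 + 5*O)/4)
p(L, q) = -248*L - 4*L*q (p(L, q) = -4*(62*L + L*q) = -248*L - 4*L*q)
sqrt(-30013 + p(o(N(2), -13), -101/105)) = sqrt(-30013 - 4*(5/4)*(-13)*(-4 - 13)*(62 - 101/105)) = sqrt(-30013 - 4*(5/4)*(-13)*(-17)*(62 - 101*1/105)) = sqrt(-30013 - 4*1105/4*(62 - 101/105)) = sqrt(-30013 - 4*1105/4*6409/105) = sqrt(-30013 - 1416389/21) = sqrt(-2046662/21) = I*sqrt(42979902)/21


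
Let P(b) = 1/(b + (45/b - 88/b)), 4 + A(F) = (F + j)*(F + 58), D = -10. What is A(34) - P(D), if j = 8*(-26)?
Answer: -912674/57 ≈ -16012.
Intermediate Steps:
j = -208
A(F) = -4 + (-208 + F)*(58 + F) (A(F) = -4 + (F - 208)*(F + 58) = -4 + (-208 + F)*(58 + F))
P(b) = 1/(b - 43/b)
A(34) - P(D) = (-12068 + 34**2 - 150*34) - (-10)/(-43 + (-10)**2) = (-12068 + 1156 - 5100) - (-10)/(-43 + 100) = -16012 - (-10)/57 = -16012 - 1*(-10/57) = -16012 + 10/57 = -912674/57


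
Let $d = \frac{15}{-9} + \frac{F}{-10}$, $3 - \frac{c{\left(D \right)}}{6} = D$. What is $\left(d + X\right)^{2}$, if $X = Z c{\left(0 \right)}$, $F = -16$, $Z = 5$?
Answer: $\frac{1819801}{225} \approx 8088.0$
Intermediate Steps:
$c{\left(D \right)} = 18 - 6 D$
$d = - \frac{1}{15}$ ($d = \frac{15}{-9} - \frac{16}{-10} = 15 \left(- \frac{1}{9}\right) - - \frac{8}{5} = - \frac{5}{3} + \frac{8}{5} = - \frac{1}{15} \approx -0.066667$)
$X = 90$ ($X = 5 \left(18 - 0\right) = 5 \left(18 + 0\right) = 5 \cdot 18 = 90$)
$\left(d + X\right)^{2} = \left(- \frac{1}{15} + 90\right)^{2} = \left(\frac{1349}{15}\right)^{2} = \frac{1819801}{225}$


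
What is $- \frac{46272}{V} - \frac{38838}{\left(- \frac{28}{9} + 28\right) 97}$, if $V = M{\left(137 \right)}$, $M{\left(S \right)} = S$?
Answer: $- \frac{526642635}{1488368} \approx -353.84$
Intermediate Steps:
$V = 137$
$- \frac{46272}{V} - \frac{38838}{\left(- \frac{28}{9} + 28\right) 97} = - \frac{46272}{137} - \frac{38838}{\left(- \frac{28}{9} + 28\right) 97} = - \frac{46272}{137} - \frac{38838}{\frac{224}{9} \cdot 97} = - \frac{46272}{137} - \frac{38838}{\frac{21728}{9}} = - \frac{46272}{137} - \frac{174771}{10864} = - \frac{526642635}{1488368}$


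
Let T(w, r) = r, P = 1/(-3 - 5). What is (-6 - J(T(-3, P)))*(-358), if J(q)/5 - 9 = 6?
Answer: 28998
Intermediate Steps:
P = -⅛ (P = 1/(-8) = -⅛ ≈ -0.12500)
J(q) = 75 (J(q) = 45 + 5*6 = 45 + 30 = 75)
(-6 - J(T(-3, P)))*(-358) = (-6 - 1*75)*(-358) = (-6 - 75)*(-358) = -81*(-358) = 28998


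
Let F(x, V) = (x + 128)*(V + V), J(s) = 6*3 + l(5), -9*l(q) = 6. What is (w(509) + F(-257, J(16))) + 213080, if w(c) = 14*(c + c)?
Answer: 222860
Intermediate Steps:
l(q) = -⅔ (l(q) = -⅑*6 = -⅔)
w(c) = 28*c (w(c) = 14*(2*c) = 28*c)
J(s) = 52/3 (J(s) = 6*3 - ⅔ = 18 - ⅔ = 52/3)
F(x, V) = 2*V*(128 + x) (F(x, V) = (128 + x)*(2*V) = 2*V*(128 + x))
(w(509) + F(-257, J(16))) + 213080 = (28*509 + 2*(52/3)*(128 - 257)) + 213080 = (14252 + 2*(52/3)*(-129)) + 213080 = (14252 - 4472) + 213080 = 9780 + 213080 = 222860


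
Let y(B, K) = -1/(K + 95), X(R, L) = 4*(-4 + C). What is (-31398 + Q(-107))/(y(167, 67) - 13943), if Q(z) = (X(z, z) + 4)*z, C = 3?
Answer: 5086476/2258767 ≈ 2.2519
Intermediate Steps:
X(R, L) = -4 (X(R, L) = 4*(-4 + 3) = 4*(-1) = -4)
y(B, K) = -1/(95 + K)
Q(z) = 0 (Q(z) = (-4 + 4)*z = 0*z = 0)
(-31398 + Q(-107))/(y(167, 67) - 13943) = (-31398 + 0)/(-1/(95 + 67) - 13943) = -31398/(-1/162 - 13943) = -31398/(-2258767/162) = -31398*(-162/2258767) = 5086476/2258767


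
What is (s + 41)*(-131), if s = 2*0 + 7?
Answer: -6288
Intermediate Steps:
s = 7 (s = 0 + 7 = 7)
(s + 41)*(-131) = (7 + 41)*(-131) = 48*(-131) = -6288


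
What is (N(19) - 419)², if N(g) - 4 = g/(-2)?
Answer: 720801/4 ≈ 1.8020e+5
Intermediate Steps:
N(g) = 4 - g/2 (N(g) = 4 + g/(-2) = 4 + g*(-½) = 4 - g/2)
(N(19) - 419)² = ((4 - ½*19) - 419)² = ((4 - 19/2) - 419)² = (-11/2 - 419)² = (-849/2)² = 720801/4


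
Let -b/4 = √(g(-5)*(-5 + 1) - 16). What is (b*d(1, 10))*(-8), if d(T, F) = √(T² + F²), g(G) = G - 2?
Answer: 64*√303 ≈ 1114.0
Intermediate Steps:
g(G) = -2 + G
b = -8*√3 (b = -4*√((-2 - 5)*(-5 + 1) - 16) = -4*√(-7*(-4) - 16) = -4*√(28 - 16) = -8*√3 ≈ -13.856)
d(T, F) = √(F² + T²)
(b*d(1, 10))*(-8) = ((-8*√3)*√(10² + 1²))*(-8) = ((-8*√3)*√(100 + 1))*(-8) = ((-8*√3)*√101)*(-8) = -8*√303*(-8) = 64*√303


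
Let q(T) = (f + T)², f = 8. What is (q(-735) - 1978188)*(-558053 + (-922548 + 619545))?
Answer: 1248237579904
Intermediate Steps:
q(T) = (8 + T)²
(q(-735) - 1978188)*(-558053 + (-922548 + 619545)) = ((8 - 735)² - 1978188)*(-558053 + (-922548 + 619545)) = ((-727)² - 1978188)*(-558053 - 303003) = (528529 - 1978188)*(-861056) = -1449659*(-861056) = 1248237579904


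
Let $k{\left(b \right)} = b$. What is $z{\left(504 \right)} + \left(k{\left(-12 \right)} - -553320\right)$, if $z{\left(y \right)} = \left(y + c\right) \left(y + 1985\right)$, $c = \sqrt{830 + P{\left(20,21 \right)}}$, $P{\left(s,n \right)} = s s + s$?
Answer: $1807764 + 62225 \sqrt{2} \approx 1.8958 \cdot 10^{6}$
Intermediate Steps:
$P{\left(s,n \right)} = s + s^{2}$ ($P{\left(s,n \right)} = s^{2} + s = s + s^{2}$)
$c = 25 \sqrt{2}$ ($c = \sqrt{830 + 20 \left(1 + 20\right)} = \sqrt{830 + 20 \cdot 21} = \sqrt{830 + 420} = \sqrt{1250} = 25 \sqrt{2} \approx 35.355$)
$z{\left(y \right)} = \left(1985 + y\right) \left(y + 25 \sqrt{2}\right)$ ($z{\left(y \right)} = \left(y + 25 \sqrt{2}\right) \left(y + 1985\right) = \left(y + 25 \sqrt{2}\right) \left(1985 + y\right) = \left(1985 + y\right) \left(y + 25 \sqrt{2}\right)$)
$z{\left(504 \right)} + \left(k{\left(-12 \right)} - -553320\right) = \left(504^{2} + 1985 \cdot 504 + 49625 \sqrt{2} + 25 \cdot 504 \sqrt{2}\right) - -553308 = \left(254016 + 1000440 + 49625 \sqrt{2} + 12600 \sqrt{2}\right) + \left(-12 + 553320\right) = \left(1254456 + 62225 \sqrt{2}\right) + 553308 = 1807764 + 62225 \sqrt{2}$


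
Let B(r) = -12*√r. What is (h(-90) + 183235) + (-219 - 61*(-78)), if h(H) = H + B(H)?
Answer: 187684 - 36*I*√10 ≈ 1.8768e+5 - 113.84*I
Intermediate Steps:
h(H) = H - 12*√H
(h(-90) + 183235) + (-219 - 61*(-78)) = ((-90 - 36*I*√10) + 183235) + (-219 - 61*(-78)) = ((-90 - 36*I*√10) + 183235) + (-219 + 4758) = ((-90 - 36*I*√10) + 183235) + 4539 = (183145 - 36*I*√10) + 4539 = 187684 - 36*I*√10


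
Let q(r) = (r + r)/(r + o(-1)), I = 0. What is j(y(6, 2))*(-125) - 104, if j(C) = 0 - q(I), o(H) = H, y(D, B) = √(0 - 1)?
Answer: -104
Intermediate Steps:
y(D, B) = I (y(D, B) = √(-1) = I)
q(r) = 2*r/(-1 + r) (q(r) = (r + r)/(r - 1) = (2*r)/(-1 + r) = 2*r/(-1 + r))
j(C) = 0 (j(C) = 0 - 2*0/(-1 + 0) = 0 - 2*0/(-1) = 0 - 2*0*(-1) = 0 - 1*0 = 0 + 0 = 0)
j(y(6, 2))*(-125) - 104 = 0*(-125) - 104 = 0 - 104 = -104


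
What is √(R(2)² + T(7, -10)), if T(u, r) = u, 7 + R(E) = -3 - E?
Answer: √151 ≈ 12.288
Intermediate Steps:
R(E) = -10 - E (R(E) = -7 + (-3 - E) = -10 - E)
√(R(2)² + T(7, -10)) = √((-10 - 1*2)² + 7) = √((-10 - 2)² + 7) = √((-12)² + 7) = √(144 + 7) = √151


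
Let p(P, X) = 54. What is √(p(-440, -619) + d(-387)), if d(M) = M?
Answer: 3*I*√37 ≈ 18.248*I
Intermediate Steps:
√(p(-440, -619) + d(-387)) = √(54 - 387) = √(-333) = 3*I*√37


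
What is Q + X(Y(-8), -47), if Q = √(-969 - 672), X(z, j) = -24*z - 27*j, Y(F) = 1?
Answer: 1245 + I*√1641 ≈ 1245.0 + 40.509*I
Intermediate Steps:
X(z, j) = -27*j - 24*z
Q = I*√1641 (Q = √(-1641) = I*√1641 ≈ 40.509*I)
Q + X(Y(-8), -47) = I*√1641 + (-27*(-47) - 24*1) = I*√1641 + (1269 - 24) = I*√1641 + 1245 = 1245 + I*√1641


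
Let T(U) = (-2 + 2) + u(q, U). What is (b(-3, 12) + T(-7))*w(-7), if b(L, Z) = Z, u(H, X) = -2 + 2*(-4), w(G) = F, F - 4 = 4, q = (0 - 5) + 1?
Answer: 16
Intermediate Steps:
q = -4 (q = -5 + 1 = -4)
F = 8 (F = 4 + 4 = 8)
w(G) = 8
u(H, X) = -10 (u(H, X) = -2 - 8 = -10)
T(U) = -10 (T(U) = (-2 + 2) - 10 = 0 - 10 = -10)
(b(-3, 12) + T(-7))*w(-7) = (12 - 10)*8 = 2*8 = 16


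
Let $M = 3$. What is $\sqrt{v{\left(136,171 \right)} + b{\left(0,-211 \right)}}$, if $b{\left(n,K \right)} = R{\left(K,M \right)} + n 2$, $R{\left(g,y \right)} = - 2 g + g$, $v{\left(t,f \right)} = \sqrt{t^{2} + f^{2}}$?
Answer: $\sqrt{211 + \sqrt{47737}} \approx 20.724$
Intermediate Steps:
$v{\left(t,f \right)} = \sqrt{f^{2} + t^{2}}$
$R{\left(g,y \right)} = - g$
$b{\left(n,K \right)} = - K + 2 n$ ($b{\left(n,K \right)} = - K + n 2 = - K + 2 n$)
$\sqrt{v{\left(136,171 \right)} + b{\left(0,-211 \right)}} = \sqrt{\sqrt{171^{2} + 136^{2}} + \left(\left(-1\right) \left(-211\right) + 2 \cdot 0\right)} = \sqrt{\sqrt{29241 + 18496} + \left(211 + 0\right)} = \sqrt{\sqrt{47737} + 211} = \sqrt{211 + \sqrt{47737}}$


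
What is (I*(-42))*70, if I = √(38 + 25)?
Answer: -8820*√7 ≈ -23336.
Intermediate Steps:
I = 3*√7 (I = √63 = 3*√7 ≈ 7.9373)
(I*(-42))*70 = ((3*√7)*(-42))*70 = -126*√7*70 = -8820*√7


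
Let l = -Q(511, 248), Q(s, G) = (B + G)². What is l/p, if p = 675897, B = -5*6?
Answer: -47524/675897 ≈ -0.070313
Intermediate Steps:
B = -30
Q(s, G) = (-30 + G)²
l = -47524 (l = -(-30 + 248)² = -1*218² = -1*47524 = -47524)
l/p = -47524/675897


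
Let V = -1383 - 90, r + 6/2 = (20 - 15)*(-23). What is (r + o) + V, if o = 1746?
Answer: 155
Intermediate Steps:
r = -118 (r = -3 + (20 - 15)*(-23) = -3 + 5*(-23) = -3 - 115 = -118)
V = -1473
(r + o) + V = (-118 + 1746) - 1473 = 1628 - 1473 = 155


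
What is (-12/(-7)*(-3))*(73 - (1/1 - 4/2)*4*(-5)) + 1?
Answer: -1901/7 ≈ -271.57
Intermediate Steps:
(-12/(-7)*(-3))*(73 - (1/1 - 4/2)*4*(-5)) + 1 = (-12*(-⅐)*(-3))*(73 - (1*1 - 4*½)*4*(-5)) + 1 = ((12/7)*(-3))*(73 - (1 - 2)*4*(-5)) + 1 = -36*(73 - (-1*4)*(-5))/7 + 1 = -36*(73 - (-4)*(-5))/7 + 1 = -36*(73 - 1*20)/7 + 1 = -36*(73 - 20)/7 + 1 = -36/7*53 + 1 = -1908/7 + 1 = -1901/7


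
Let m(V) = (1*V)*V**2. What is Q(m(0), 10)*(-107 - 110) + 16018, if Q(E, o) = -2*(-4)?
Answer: 14282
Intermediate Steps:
m(V) = V**3 (m(V) = V*V**2 = V**3)
Q(E, o) = 8
Q(m(0), 10)*(-107 - 110) + 16018 = 8*(-107 - 110) + 16018 = 8*(-217) + 16018 = -1736 + 16018 = 14282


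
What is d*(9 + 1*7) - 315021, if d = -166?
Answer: -317677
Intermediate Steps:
d*(9 + 1*7) - 315021 = -166*(9 + 1*7) - 315021 = -166*(9 + 7) - 315021 = -166*16 - 315021 = -2656 - 315021 = -317677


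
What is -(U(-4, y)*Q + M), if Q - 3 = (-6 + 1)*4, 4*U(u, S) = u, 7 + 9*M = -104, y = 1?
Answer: -14/3 ≈ -4.6667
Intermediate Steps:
M = -37/3 (M = -7/9 + (1/9)*(-104) = -7/9 - 104/9 = -37/3 ≈ -12.333)
U(u, S) = u/4
Q = -17 (Q = 3 + (-6 + 1)*4 = 3 - 5*4 = 3 - 20 = -17)
-(U(-4, y)*Q + M) = -(((1/4)*(-4))*(-17) - 37/3) = -(-1*(-17) - 37/3) = -(17 - 37/3) = -1*14/3 = -14/3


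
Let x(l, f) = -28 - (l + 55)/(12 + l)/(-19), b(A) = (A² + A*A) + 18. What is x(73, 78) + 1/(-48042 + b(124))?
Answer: -45813567/1640840 ≈ -27.921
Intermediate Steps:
b(A) = 18 + 2*A² (b(A) = (A² + A²) + 18 = 2*A² + 18 = 18 + 2*A²)
x(l, f) = -28 + (55 + l)/(19*(12 + l)) (x(l, f) = -28 - (55 + l)/(12 + l)*(-1)/19 = -28 - (-1)*(55 + l)/(19*(12 + l)) = -28 + (55 + l)/(19*(12 + l)))
x(73, 78) + 1/(-48042 + b(124)) = (-6329 - 531*73)/(19*(12 + 73)) + 1/(-48042 + (18 + 2*124²)) = (1/19)*(-6329 - 38763)/85 + 1/(-48042 + (18 + 2*15376)) = (1/19)*(1/85)*(-45092) + 1/(-48042 + (18 + 30752)) = -45092/1615 + 1/(-48042 + 30770) = -45092/1615 + 1/(-17272) = -45092/1615 - 1/17272 = -45813567/1640840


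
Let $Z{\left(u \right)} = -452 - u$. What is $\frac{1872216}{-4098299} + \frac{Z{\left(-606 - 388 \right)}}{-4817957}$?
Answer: $- \frac{9022477460770}{19745428355143} \approx -0.45694$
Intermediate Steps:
$\frac{1872216}{-4098299} + \frac{Z{\left(-606 - 388 \right)}}{-4817957} = \frac{1872216}{-4098299} + \frac{-452 - \left(-606 - 388\right)}{-4817957} = 1872216 \left(- \frac{1}{4098299}\right) + \left(-452 - \left(-606 - 388\right)\right) \left(- \frac{1}{4817957}\right) = - \frac{1872216}{4098299} + \left(-452 - -994\right) \left(- \frac{1}{4817957}\right) = - \frac{1872216}{4098299} + \left(-452 + 994\right) \left(- \frac{1}{4817957}\right) = - \frac{1872216}{4098299} + 542 \left(- \frac{1}{4817957}\right) = - \frac{1872216}{4098299} - \frac{542}{4817957} = - \frac{9022477460770}{19745428355143}$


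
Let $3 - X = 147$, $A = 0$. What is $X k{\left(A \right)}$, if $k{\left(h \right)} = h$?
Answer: $0$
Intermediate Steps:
$X = -144$ ($X = 3 - 147 = -144$)
$X k{\left(A \right)} = \left(-144\right) 0 = 0$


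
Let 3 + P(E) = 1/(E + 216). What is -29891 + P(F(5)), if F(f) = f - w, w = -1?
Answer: -6636467/222 ≈ -29894.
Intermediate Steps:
F(f) = 1 + f (F(f) = f - 1*(-1) = f + 1 = 1 + f)
P(E) = -3 + 1/(216 + E) (P(E) = -3 + 1/(E + 216) = -3 + 1/(216 + E))
-29891 + P(F(5)) = -29891 + (-647 - 3*(1 + 5))/(216 + (1 + 5)) = -29891 + (-647 - 3*6)/(216 + 6) = -29891 + (-647 - 18)/222 = -29891 + (1/222)*(-665) = -29891 - 665/222 = -6636467/222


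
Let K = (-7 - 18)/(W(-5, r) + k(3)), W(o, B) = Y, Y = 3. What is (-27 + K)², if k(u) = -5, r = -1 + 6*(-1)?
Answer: 841/4 ≈ 210.25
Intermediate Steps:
r = -7 (r = -1 - 6 = -7)
W(o, B) = 3
K = 25/2 (K = (-7 - 18)/(3 - 5) = -25/(-2) = -25*(-½) = 25/2 ≈ 12.500)
(-27 + K)² = (-27 + 25/2)² = (-29/2)² = 841/4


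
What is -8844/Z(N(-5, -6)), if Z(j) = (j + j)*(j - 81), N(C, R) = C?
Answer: -2211/215 ≈ -10.284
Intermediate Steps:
Z(j) = 2*j*(-81 + j) (Z(j) = (2*j)*(-81 + j) = 2*j*(-81 + j))
-8844/Z(N(-5, -6)) = -8844*(-1/(10*(-81 - 5))) = -8844/(2*(-5)*(-86)) = -8844/860 = -8844*1/860 = -2211/215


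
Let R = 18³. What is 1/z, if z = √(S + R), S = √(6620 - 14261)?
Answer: √3/(3*√(1944 + I*√849)) ≈ 0.013093 - 9.812e-5*I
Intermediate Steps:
S = 3*I*√849 (S = √(-7641) = 3*I*√849 ≈ 87.413*I)
R = 5832
z = √(5832 + 3*I*√849) (z = √(3*I*√849 + 5832) = √(5832 + 3*I*√849) ≈ 76.37 + 0.5723*I)
1/z = 1/(√(5832 + 3*I*√849)) = (5832 + 3*I*√849)^(-½)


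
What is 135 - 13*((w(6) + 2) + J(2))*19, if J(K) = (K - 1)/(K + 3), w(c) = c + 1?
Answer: -10687/5 ≈ -2137.4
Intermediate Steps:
w(c) = 1 + c
J(K) = (-1 + K)/(3 + K)
135 - 13*((w(6) + 2) + J(2))*19 = 135 - 13*(((1 + 6) + 2) + (-1 + 2)/(3 + 2))*19 = 135 - 13*((7 + 2) + 1/5)*19 = 135 - 13*(9 + (⅕)*1)*19 = 135 - 13*(9 + ⅕)*19 = 135 - 13*46/5*19 = 135 - 598/5*19 = 135 - 11362/5 = -10687/5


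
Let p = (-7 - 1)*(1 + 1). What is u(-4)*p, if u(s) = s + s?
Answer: 128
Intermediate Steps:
u(s) = 2*s
p = -16 (p = -8*2 = -16)
u(-4)*p = (2*(-4))*(-16) = -8*(-16) = 128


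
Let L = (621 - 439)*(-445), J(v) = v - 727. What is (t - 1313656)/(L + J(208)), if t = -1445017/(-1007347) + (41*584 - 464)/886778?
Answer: 586739305829595455/36405716006325347 ≈ 16.117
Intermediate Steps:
J(v) = -727 + v
t = 652530896393/446646578983 (t = -1445017*(-1/1007347) + (23944 - 464)*(1/886778) = 1445017/1007347 + 23480*(1/886778) = 1445017/1007347 + 11740/443389 = 652530896393/446646578983 ≈ 1.4610)
L = -80990 (L = 182*(-445) = -80990)
(t - 1313656)/(L + J(208)) = (652530896393/446646578983 - 1313656)/(-80990 + (-727 + 208)) = -586739305829595455/(446646578983*(-80990 - 519)) = -586739305829595455/446646578983/(-81509) = -586739305829595455/446646578983*(-1/81509) = 586739305829595455/36405716006325347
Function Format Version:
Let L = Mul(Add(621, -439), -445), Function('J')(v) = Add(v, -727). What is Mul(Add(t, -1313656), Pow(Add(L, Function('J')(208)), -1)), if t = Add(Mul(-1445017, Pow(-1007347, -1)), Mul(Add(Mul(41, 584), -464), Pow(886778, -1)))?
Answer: Rational(586739305829595455, 36405716006325347) ≈ 16.117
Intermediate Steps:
Function('J')(v) = Add(-727, v)
t = Rational(652530896393, 446646578983) (t = Add(Mul(-1445017, Rational(-1, 1007347)), Mul(Add(23944, -464), Rational(1, 886778))) = Add(Rational(1445017, 1007347), Mul(23480, Rational(1, 886778))) = Add(Rational(1445017, 1007347), Rational(11740, 443389)) = Rational(652530896393, 446646578983) ≈ 1.4610)
L = -80990 (L = Mul(182, -445) = -80990)
Mul(Add(t, -1313656), Pow(Add(L, Function('J')(208)), -1)) = Mul(Add(Rational(652530896393, 446646578983), -1313656), Pow(Add(-80990, Add(-727, 208)), -1)) = Mul(Rational(-586739305829595455, 446646578983), Pow(Add(-80990, -519), -1)) = Mul(Rational(-586739305829595455, 446646578983), Pow(-81509, -1)) = Mul(Rational(-586739305829595455, 446646578983), Rational(-1, 81509)) = Rational(586739305829595455, 36405716006325347)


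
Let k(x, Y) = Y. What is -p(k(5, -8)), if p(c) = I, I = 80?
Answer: -80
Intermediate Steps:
p(c) = 80
-p(k(5, -8)) = -1*80 = -80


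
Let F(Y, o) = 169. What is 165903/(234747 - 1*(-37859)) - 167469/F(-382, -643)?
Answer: -45625016607/46070414 ≈ -990.33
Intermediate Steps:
165903/(234747 - 1*(-37859)) - 167469/F(-382, -643) = 165903/(234747 - 1*(-37859)) - 167469/169 = 165903/(234747 + 37859) - 167469*1/169 = 165903/272606 - 167469/169 = -45625016607/46070414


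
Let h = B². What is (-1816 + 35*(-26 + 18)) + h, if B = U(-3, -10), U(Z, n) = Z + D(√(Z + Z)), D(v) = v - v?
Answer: -2087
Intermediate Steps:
D(v) = 0
U(Z, n) = Z (U(Z, n) = Z + 0 = Z)
B = -3
h = 9 (h = (-3)² = 9)
(-1816 + 35*(-26 + 18)) + h = (-1816 + 35*(-26 + 18)) + 9 = (-1816 + 35*(-8)) + 9 = (-1816 - 280) + 9 = -2096 + 9 = -2087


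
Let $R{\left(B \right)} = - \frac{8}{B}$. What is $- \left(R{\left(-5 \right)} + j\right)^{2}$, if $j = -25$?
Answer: $- \frac{13689}{25} \approx -547.56$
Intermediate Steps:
$- \left(R{\left(-5 \right)} + j\right)^{2} = - \left(- \frac{8}{-5} - 25\right)^{2} = - \left(\left(-8\right) \left(- \frac{1}{5}\right) - 25\right)^{2} = - \left(\frac{8}{5} - 25\right)^{2} = - \left(- \frac{117}{5}\right)^{2} = \left(-1\right) \frac{13689}{25} = - \frac{13689}{25}$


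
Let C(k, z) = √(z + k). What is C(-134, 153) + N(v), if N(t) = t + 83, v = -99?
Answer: -16 + √19 ≈ -11.641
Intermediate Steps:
C(k, z) = √(k + z)
N(t) = 83 + t
C(-134, 153) + N(v) = √(-134 + 153) + (83 - 99) = √19 - 16 = -16 + √19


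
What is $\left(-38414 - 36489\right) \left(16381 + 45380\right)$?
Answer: $-4626084183$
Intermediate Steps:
$\left(-38414 - 36489\right) \left(16381 + 45380\right) = \left(-74903\right) 61761 = -4626084183$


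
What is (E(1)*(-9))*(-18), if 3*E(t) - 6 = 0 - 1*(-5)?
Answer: 594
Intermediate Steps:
E(t) = 11/3 (E(t) = 2 + (0 - 1*(-5))/3 = 2 + (0 + 5)/3 = 2 + (⅓)*5 = 2 + 5/3 = 11/3)
(E(1)*(-9))*(-18) = ((11/3)*(-9))*(-18) = -33*(-18) = 594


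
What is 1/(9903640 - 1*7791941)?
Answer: 1/2111699 ≈ 4.7355e-7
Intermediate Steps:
1/(9903640 - 1*7791941) = 1/(9903640 - 7791941) = 1/2111699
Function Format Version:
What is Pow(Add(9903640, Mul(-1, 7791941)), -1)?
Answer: Rational(1, 2111699) ≈ 4.7355e-7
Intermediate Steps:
Pow(Add(9903640, Mul(-1, 7791941)), -1) = Pow(Add(9903640, -7791941), -1) = Pow(2111699, -1) = Rational(1, 2111699)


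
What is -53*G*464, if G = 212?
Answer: -5213504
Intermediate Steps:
-53*G*464 = -53*212*464 = -11236*464 = -5213504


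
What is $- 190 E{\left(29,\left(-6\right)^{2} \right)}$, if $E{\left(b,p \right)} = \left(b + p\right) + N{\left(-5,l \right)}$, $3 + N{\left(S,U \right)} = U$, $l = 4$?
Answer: $-12540$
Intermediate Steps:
$N{\left(S,U \right)} = -3 + U$
$E{\left(b,p \right)} = 1 + b + p$ ($E{\left(b,p \right)} = \left(b + p\right) + \left(-3 + 4\right) = \left(b + p\right) + 1 = 1 + b + p$)
$- 190 E{\left(29,\left(-6\right)^{2} \right)} = - 190 \left(1 + 29 + \left(-6\right)^{2}\right) = - 190 \left(1 + 29 + 36\right) = \left(-190\right) 66 = -12540$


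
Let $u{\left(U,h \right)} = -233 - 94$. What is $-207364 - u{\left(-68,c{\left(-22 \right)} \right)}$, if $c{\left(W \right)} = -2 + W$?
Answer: $-207037$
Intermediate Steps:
$u{\left(U,h \right)} = -327$ ($u{\left(U,h \right)} = -233 - 94 = -327$)
$-207364 - u{\left(-68,c{\left(-22 \right)} \right)} = -207364 - -327 = -207364 + 327 = -207037$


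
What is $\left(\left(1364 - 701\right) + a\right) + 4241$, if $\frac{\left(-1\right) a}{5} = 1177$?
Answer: $-981$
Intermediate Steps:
$a = -5885$ ($a = \left(-5\right) 1177 = -5885$)
$\left(\left(1364 - 701\right) + a\right) + 4241 = \left(\left(1364 - 701\right) - 5885\right) + 4241 = \left(663 - 5885\right) + 4241 = -5222 + 4241 = -981$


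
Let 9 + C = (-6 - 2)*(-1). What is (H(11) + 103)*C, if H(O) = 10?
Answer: -113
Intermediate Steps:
C = -1 (C = -9 + (-6 - 2)*(-1) = -9 - 8*(-1) = -9 + 8 = -1)
(H(11) + 103)*C = (10 + 103)*(-1) = 113*(-1) = -113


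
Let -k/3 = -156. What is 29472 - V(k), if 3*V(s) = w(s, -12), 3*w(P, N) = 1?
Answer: 265247/9 ≈ 29472.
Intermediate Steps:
w(P, N) = 1/3 (w(P, N) = (1/3)*1 = 1/3)
k = 468 (k = -3*(-156) = 468)
V(s) = 1/9 (V(s) = (1/3)*(1/3) = 1/9)
29472 - V(k) = 29472 - 1*1/9 = 29472 - 1/9 = 265247/9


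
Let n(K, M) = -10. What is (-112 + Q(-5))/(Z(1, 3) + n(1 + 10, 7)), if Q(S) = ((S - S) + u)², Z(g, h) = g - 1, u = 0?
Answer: 56/5 ≈ 11.200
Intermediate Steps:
Z(g, h) = -1 + g
Q(S) = 0 (Q(S) = ((S - S) + 0)² = (0 + 0)² = 0² = 0)
(-112 + Q(-5))/(Z(1, 3) + n(1 + 10, 7)) = (-112 + 0)/((-1 + 1) - 10) = -112/(0 - 10) = -112/(-10) = -112*(-⅒) = 56/5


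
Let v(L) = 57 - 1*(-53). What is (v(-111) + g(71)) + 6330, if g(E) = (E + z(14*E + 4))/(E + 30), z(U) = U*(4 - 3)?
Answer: 651509/101 ≈ 6450.6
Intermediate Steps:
z(U) = U (z(U) = U*1 = U)
v(L) = 110 (v(L) = 57 + 53 = 110)
g(E) = (4 + 15*E)/(30 + E) (g(E) = (E + (14*E + 4))/(E + 30) = (E + (4 + 14*E))/(30 + E) = (4 + 15*E)/(30 + E))
(v(-111) + g(71)) + 6330 = (110 + (4 + 15*71)/(30 + 71)) + 6330 = (110 + (4 + 1065)/101) + 6330 = (110 + (1/101)*1069) + 6330 = (110 + 1069/101) + 6330 = 12179/101 + 6330 = 651509/101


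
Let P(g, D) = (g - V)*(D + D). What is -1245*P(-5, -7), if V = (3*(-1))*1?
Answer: -34860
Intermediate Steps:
V = -3 (V = -3*1 = -3)
P(g, D) = 2*D*(3 + g) (P(g, D) = (g - 1*(-3))*(D + D) = (g + 3)*(2*D) = (3 + g)*(2*D) = 2*D*(3 + g))
-1245*P(-5, -7) = -2490*(-7)*(3 - 5) = -2490*(-7)*(-2) = -1245*28 = -34860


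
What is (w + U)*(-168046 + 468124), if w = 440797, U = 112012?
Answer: 165885819102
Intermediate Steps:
(w + U)*(-168046 + 468124) = (440797 + 112012)*(-168046 + 468124) = 552809*300078 = 165885819102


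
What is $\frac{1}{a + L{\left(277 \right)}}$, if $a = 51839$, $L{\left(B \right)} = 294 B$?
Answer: $\frac{1}{133277} \approx 7.5032 \cdot 10^{-6}$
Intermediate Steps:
$\frac{1}{a + L{\left(277 \right)}} = \frac{1}{51839 + 294 \cdot 277} = \frac{1}{51839 + 81438} = \frac{1}{133277}$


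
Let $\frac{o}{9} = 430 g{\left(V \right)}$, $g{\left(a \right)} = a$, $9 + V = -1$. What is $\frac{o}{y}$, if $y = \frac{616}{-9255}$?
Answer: $\frac{89542125}{154} \approx 5.8144 \cdot 10^{5}$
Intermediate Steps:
$V = -10$ ($V = -9 - 1 = -10$)
$y = - \frac{616}{9255}$ ($y = 616 \left(- \frac{1}{9255}\right) = - \frac{616}{9255} \approx -0.066559$)
$o = -38700$ ($o = 9 \cdot 430 \left(-10\right) = 9 \left(-4300\right) = -38700$)
$\frac{o}{y} = - \frac{38700}{- \frac{616}{9255}} = \left(-38700\right) \left(- \frac{9255}{616}\right) = \frac{89542125}{154}$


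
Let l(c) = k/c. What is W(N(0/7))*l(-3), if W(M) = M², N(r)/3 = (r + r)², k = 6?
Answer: 0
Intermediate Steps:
N(r) = 12*r² (N(r) = 3*(r + r)² = 3*(2*r)² = 3*(4*r²) = 12*r²)
l(c) = 6/c
W(N(0/7))*l(-3) = (12*(0/7)²)²*(6/(-3)) = (12*(0*(⅐))²)²*(6*(-⅓)) = (12*0²)²*(-2) = (12*0)²*(-2) = 0²*(-2) = 0*(-2) = 0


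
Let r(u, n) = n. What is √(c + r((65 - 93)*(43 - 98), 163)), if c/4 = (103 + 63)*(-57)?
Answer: I*√37685 ≈ 194.13*I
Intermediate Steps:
c = -37848 (c = 4*((103 + 63)*(-57)) = 4*(166*(-57)) = 4*(-9462) = -37848)
√(c + r((65 - 93)*(43 - 98), 163)) = √(-37848 + 163) = √(-37685) = I*√37685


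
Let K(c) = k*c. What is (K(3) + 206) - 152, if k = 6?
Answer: 72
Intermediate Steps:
K(c) = 6*c
(K(3) + 206) - 152 = (6*3 + 206) - 152 = (18 + 206) - 152 = 224 - 152 = 72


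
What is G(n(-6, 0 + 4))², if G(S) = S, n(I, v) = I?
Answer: 36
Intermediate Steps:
G(n(-6, 0 + 4))² = (-6)² = 36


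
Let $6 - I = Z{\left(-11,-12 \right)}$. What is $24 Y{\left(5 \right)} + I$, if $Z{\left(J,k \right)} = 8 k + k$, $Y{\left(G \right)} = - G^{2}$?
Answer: $-486$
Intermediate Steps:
$Z{\left(J,k \right)} = 9 k$
$I = 114$ ($I = 6 - 9 \left(-12\right) = 6 - -108 = 6 + 108 = 114$)
$24 Y{\left(5 \right)} + I = 24 \left(- 5^{2}\right) + 114 = 24 \left(\left(-1\right) 25\right) + 114 = 24 \left(-25\right) + 114 = -600 + 114 = -486$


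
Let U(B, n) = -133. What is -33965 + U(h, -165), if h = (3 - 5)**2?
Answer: -34098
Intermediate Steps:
h = 4 (h = (-2)**2 = 4)
-33965 + U(h, -165) = -33965 - 133 = -34098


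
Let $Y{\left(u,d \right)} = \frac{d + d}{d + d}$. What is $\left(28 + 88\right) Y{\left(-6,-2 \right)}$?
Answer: $116$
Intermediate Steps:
$Y{\left(u,d \right)} = 1$ ($Y{\left(u,d \right)} = \frac{2 d}{2 d} = 2 d \frac{1}{2 d} = 1$)
$\left(28 + 88\right) Y{\left(-6,-2 \right)} = \left(28 + 88\right) 1 = 116 \cdot 1 = 116$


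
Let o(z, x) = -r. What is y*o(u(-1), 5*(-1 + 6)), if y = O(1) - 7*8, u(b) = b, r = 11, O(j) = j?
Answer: 605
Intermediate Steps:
y = -55 (y = 1 - 7*8 = 1 - 56 = -55)
o(z, x) = -11 (o(z, x) = -1*11 = -11)
y*o(u(-1), 5*(-1 + 6)) = -55*(-11) = 605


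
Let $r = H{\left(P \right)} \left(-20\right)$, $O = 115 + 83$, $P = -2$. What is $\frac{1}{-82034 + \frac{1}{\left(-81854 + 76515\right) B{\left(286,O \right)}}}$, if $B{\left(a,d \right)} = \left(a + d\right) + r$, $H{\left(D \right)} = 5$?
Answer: $- \frac{2050176}{168184137985} \approx -1.219 \cdot 10^{-5}$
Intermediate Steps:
$O = 198$
$r = -100$ ($r = 5 \left(-20\right) = -100$)
$B{\left(a,d \right)} = -100 + a + d$ ($B{\left(a,d \right)} = \left(a + d\right) - 100 = -100 + a + d$)
$\frac{1}{-82034 + \frac{1}{\left(-81854 + 76515\right) B{\left(286,O \right)}}} = \frac{1}{-82034 + \frac{1}{\left(-81854 + 76515\right) \left(-100 + 286 + 198\right)}} = \frac{1}{-82034 + \frac{1}{\left(-5339\right) 384}} = \frac{1}{-82034 - \frac{1}{2050176}} = \frac{1}{- \frac{168184137985}{2050176}} = - \frac{2050176}{168184137985}$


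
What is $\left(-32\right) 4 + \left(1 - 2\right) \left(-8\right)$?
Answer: $-120$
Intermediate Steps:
$\left(-32\right) 4 + \left(1 - 2\right) \left(-8\right) = -128 - -8 = -128 + 8 = -120$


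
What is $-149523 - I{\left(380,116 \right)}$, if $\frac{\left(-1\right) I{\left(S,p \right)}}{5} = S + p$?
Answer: $-147043$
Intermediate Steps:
$I{\left(S,p \right)} = - 5 S - 5 p$ ($I{\left(S,p \right)} = - 5 \left(S + p\right) = - 5 S - 5 p$)
$-149523 - I{\left(380,116 \right)} = -149523 - \left(\left(-5\right) 380 - 580\right) = -149523 - \left(-1900 - 580\right) = -149523 - -2480 = -149523 + 2480 = -147043$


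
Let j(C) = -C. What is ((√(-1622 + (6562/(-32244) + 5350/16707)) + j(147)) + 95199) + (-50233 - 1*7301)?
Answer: 37518 + I*√13074101962246298730/89783418 ≈ 37518.0 + 40.273*I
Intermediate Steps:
((√(-1622 + (6562/(-32244) + 5350/16707)) + j(147)) + 95199) + (-50233 - 1*7301) = ((√(-1622 + (6562/(-32244) + 5350/16707)) - 1*147) + 95199) + (-50233 - 1*7301) = ((√(-1622 + (6562*(-1/32244) + 5350*(1/16707))) - 147) + 95199) + (-50233 - 7301) = ((√(-1622 + (-3281/16122 + 5350/16707)) - 147) + 95199) - 57534 = ((√(-1622 + 10479011/89783418) - 147) + 95199) - 57534 = ((√(-145618224985/89783418) - 147) + 95199) - 57534 = ((I*√13074101962246298730/89783418 - 147) + 95199) - 57534 = ((-147 + I*√13074101962246298730/89783418) + 95199) - 57534 = (95052 + I*√13074101962246298730/89783418) - 57534 = 37518 + I*√13074101962246298730/89783418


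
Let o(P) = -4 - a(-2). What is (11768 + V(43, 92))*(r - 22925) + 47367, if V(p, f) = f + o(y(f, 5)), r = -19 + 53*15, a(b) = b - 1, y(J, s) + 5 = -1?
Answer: -262617624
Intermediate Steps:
y(J, s) = -6 (y(J, s) = -5 - 1 = -6)
a(b) = -1 + b
o(P) = -1 (o(P) = -4 - (-1 - 2) = -4 - 1*(-3) = -4 + 3 = -1)
r = 776 (r = -19 + 795 = 776)
V(p, f) = -1 + f (V(p, f) = f - 1 = -1 + f)
(11768 + V(43, 92))*(r - 22925) + 47367 = (11768 + (-1 + 92))*(776 - 22925) + 47367 = (11768 + 91)*(-22149) + 47367 = 11859*(-22149) + 47367 = -262664991 + 47367 = -262617624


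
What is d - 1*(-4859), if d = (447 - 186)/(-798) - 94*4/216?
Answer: 34882487/7182 ≈ 4856.9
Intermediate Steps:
d = -14851/7182 (d = 261*(-1/798) - 376*1/216 = -87/266 - 47/27 = -14851/7182 ≈ -2.0678)
d - 1*(-4859) = -14851/7182 - 1*(-4859) = -14851/7182 + 4859 = 34882487/7182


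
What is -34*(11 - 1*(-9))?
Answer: -680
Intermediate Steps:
-34*(11 - 1*(-9)) = -34*(11 + 9) = -34*20 = -680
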